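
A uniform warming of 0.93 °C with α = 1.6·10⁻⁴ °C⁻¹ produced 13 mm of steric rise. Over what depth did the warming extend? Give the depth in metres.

H = Δh/(αΔT) = 0.013 / (1.6×10⁻⁴ × 0.93) ≈ 87.37 m

H ≈ 87 m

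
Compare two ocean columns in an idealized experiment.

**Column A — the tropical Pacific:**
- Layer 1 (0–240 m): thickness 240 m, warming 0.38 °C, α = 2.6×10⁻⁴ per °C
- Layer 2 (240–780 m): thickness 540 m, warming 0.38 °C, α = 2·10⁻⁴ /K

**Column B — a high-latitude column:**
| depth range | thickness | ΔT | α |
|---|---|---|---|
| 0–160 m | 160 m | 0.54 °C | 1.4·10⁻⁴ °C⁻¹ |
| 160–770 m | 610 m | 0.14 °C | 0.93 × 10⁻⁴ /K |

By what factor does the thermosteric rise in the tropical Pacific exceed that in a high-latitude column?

A 0.38 × 2.6×10⁻⁴ × 240 = 0.023712 m
A 540 × 0.38 × 2×10⁻⁴ = 0.04104 m
A total: 0.064752 m
B Layer 1: 0.54 × 160 × 1.4×10⁻⁴ = 0.012096 m
B 610 × 0.14 × 0.93×10⁻⁴ = 0.0079422 m
B total: 0.0200382 m
Ratio: 0.064752 / 0.0200382 ≈ 3.231

3.23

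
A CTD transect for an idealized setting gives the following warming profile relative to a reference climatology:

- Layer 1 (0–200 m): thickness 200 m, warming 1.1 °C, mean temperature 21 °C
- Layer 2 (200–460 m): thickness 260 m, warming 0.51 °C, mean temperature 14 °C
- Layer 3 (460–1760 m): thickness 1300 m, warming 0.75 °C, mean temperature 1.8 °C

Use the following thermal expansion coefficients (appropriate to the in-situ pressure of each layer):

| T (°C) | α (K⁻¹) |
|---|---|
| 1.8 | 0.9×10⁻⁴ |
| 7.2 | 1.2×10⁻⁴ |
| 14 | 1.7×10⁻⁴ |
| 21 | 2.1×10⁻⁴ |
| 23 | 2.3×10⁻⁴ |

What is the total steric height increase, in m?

Layer 1 at 21 °C → α = 2.1×10⁻⁴ K⁻¹
Layer 2 at 14 °C → α = 1.7×10⁻⁴ K⁻¹
Layer 3 at 1.8 °C → α = 0.9×10⁻⁴ K⁻¹
0–200 m: 1.1 × 2.1×10⁻⁴ × 200 = 0.04620 m
200–460 m: 0.51 × 260 × 1.7×10⁻⁴ = 0.022542 m
460–1760 m: 0.9×10⁻⁴ × 0.75 × 1300 = 0.08775 m
Δh = 0.04620 + 0.022542 + 0.08775 = 0.156492 m

0.16 m of thermosteric rise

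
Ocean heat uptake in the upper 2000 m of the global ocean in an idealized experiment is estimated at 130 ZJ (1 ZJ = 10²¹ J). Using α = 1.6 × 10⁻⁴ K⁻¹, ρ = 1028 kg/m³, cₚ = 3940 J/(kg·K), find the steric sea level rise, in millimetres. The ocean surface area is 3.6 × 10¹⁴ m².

14 mm

Per unit area: Q = 130×10²¹ / (3.6×10¹⁴) ≈ 3.611×10⁸ J/m²
Δh = αQ/(ρcₚ) = 1.6×10⁻⁴ × 3.611×10⁸ / (1028 × 3940) ≈ 0.014265 m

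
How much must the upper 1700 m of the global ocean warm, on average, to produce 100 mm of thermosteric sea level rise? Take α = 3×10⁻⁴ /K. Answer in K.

about 0.196 K

ΔT = Δh/(αH) = 0.1 / (3×10⁻⁴ × 1700) ≈ 0.1961 K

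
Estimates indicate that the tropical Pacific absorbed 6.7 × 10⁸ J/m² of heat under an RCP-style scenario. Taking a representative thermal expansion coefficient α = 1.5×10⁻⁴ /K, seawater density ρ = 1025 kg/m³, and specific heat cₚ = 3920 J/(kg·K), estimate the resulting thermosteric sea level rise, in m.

Δh = αQ/(ρcₚ) = 1.5×10⁻⁴ × 6.7×10⁸ / (1025 × 3920) ≈ 0.025012 m

0.0250 m of thermosteric rise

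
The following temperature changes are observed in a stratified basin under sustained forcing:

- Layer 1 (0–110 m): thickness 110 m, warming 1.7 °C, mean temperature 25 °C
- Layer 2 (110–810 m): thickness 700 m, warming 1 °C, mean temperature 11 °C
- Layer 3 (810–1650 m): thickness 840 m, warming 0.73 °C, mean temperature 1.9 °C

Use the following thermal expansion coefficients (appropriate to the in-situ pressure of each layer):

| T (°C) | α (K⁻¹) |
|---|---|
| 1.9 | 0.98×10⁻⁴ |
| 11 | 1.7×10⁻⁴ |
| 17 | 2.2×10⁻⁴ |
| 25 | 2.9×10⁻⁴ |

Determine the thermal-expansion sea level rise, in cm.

Layer 1 at 25 °C → α = 2.9×10⁻⁴ K⁻¹
Layer 2 at 11 °C → α = 1.7×10⁻⁴ K⁻¹
Layer 3 at 1.9 °C → α = 0.98×10⁻⁴ K⁻¹
1.7 × 2.9×10⁻⁴ × 110 = 0.05423 m
110–810 m: 700 × 1 × 1.7×10⁻⁴ = 0.11900 m
0.73 × 0.98×10⁻⁴ × 840 = 0.0600936 m
Δh = 0.05423 + 0.11900 + 0.0600936 = 0.2333236 m

23.3 cm of thermosteric rise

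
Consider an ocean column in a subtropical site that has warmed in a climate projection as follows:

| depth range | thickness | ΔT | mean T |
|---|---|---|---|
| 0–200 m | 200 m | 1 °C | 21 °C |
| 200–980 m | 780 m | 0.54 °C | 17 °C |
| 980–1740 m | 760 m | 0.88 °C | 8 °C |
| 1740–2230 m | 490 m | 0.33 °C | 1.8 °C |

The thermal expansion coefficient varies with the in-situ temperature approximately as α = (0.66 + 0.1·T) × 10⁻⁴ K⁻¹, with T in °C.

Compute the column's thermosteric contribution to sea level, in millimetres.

Layer 1: α = (0.66 + 0.1×21)×10⁻⁴ = 2.76×10⁻⁴ K⁻¹
Layer 2: α = (0.66 + 0.1×17)×10⁻⁴ = 2.36×10⁻⁴ K⁻¹
Layer 3: α = (0.66 + 0.1×8)×10⁻⁴ = 1.46×10⁻⁴ K⁻¹
Layer 4: α = (0.66 + 0.1×1.8)×10⁻⁴ = 0.84×10⁻⁴ K⁻¹
0–200 m: 1 × 200 × 2.76×10⁻⁴ = 0.05520 m
Layer 2: 2.36×10⁻⁴ × 0.54 × 780 = 0.0994032 m
980–1740 m: 760 × 0.88 × 1.46×10⁻⁴ = 0.0976448 m
Layer 4: 0.84×10⁻⁴ × 490 × 0.33 = 0.0135828 m
Δh = 0.05520 + 0.0994032 + 0.0976448 + 0.0135828 = 0.2658308 m

Δh = 270 mm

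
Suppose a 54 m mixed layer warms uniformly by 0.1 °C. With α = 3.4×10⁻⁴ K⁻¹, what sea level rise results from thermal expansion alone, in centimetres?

Δh = αΔT·H = 3.4×10⁻⁴ × 0.1 × 54 = 0.001836 m

0.184 cm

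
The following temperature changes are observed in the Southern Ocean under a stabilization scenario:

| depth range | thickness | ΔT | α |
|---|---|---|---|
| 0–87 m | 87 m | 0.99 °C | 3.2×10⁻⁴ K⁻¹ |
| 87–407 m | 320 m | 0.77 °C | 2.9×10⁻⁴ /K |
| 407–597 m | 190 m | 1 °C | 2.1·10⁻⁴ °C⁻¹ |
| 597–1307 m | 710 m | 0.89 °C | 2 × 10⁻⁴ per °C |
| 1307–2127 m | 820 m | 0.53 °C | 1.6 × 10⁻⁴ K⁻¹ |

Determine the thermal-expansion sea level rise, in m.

3.2×10⁻⁴ × 0.99 × 87 = 0.0275616 m
87–407 m: 320 × 0.77 × 2.9×10⁻⁴ = 0.071456 m
407–597 m: 190 × 2.1×10⁻⁴ × 1 = 0.03990 m
Layer 4: 0.89 × 2×10⁻⁴ × 710 = 0.12638 m
1307–2127 m: 1.6×10⁻⁴ × 0.53 × 820 = 0.069536 m
Δh = 0.0275616 + 0.071456 + 0.03990 + 0.12638 + 0.069536 = 0.3348336 m ≈ 0.335 m

about 0.335 m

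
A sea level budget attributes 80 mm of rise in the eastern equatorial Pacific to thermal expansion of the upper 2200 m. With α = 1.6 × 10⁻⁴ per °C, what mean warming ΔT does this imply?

ΔT = Δh/(αH) = 0.08 / (1.6×10⁻⁴ × 2200) ≈ 0.2273 K

ΔT ≈ 0.227 K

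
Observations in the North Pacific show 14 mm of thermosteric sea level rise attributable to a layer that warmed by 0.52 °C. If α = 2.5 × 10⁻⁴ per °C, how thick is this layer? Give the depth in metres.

H = Δh/(αΔT) = 0.014 / (2.5×10⁻⁴ × 0.52) ≈ 107.7 m

108 m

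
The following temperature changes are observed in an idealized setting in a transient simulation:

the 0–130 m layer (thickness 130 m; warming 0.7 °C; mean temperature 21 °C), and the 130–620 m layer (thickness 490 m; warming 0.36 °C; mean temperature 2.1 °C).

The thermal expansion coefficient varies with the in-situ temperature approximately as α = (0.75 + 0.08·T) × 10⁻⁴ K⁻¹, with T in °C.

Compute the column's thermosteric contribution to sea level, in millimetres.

38 mm of thermosteric rise

Layer 1: α = (0.75 + 0.08×21)×10⁻⁴ = 2.43×10⁻⁴ K⁻¹
Layer 2: α = (0.75 + 0.08×2.1)×10⁻⁴ = 0.918×10⁻⁴ K⁻¹
130 × 0.7 × 2.43×10⁻⁴ = 0.022113 m
490 × 0.36 × 0.918×10⁻⁴ = 0.01619352 m
Δh = 0.022113 + 0.01619352 = 0.03830652 m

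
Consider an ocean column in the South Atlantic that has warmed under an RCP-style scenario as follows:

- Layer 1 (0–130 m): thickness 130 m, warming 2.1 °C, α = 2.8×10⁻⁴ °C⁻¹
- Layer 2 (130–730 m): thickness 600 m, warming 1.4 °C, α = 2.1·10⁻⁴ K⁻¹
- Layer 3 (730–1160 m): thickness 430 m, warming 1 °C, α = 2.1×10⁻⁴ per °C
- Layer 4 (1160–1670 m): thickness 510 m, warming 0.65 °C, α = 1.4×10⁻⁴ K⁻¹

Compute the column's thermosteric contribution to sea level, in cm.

about 39.0 cm

0–130 m: 130 × 2.8×10⁻⁴ × 2.1 = 0.07644 m
Layer 2: 1.4 × 600 × 2.1×10⁻⁴ = 0.17640 m
730–1160 m: 430 × 2.1×10⁻⁴ × 1 = 0.09030 m
1160–1670 m: 0.65 × 510 × 1.4×10⁻⁴ = 0.04641 m
Δh = 0.07644 + 0.17640 + 0.09030 + 0.04641 = 0.38955 m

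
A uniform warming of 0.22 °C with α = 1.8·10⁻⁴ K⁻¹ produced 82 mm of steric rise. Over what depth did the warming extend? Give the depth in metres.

2070 m

H = Δh/(αΔT) = 0.082 / (1.8×10⁻⁴ × 0.22) ≈ 2071 m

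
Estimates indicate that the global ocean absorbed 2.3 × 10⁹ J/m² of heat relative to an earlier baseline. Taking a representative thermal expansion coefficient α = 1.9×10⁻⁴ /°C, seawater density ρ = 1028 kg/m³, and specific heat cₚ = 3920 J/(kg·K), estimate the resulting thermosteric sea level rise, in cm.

Δh = 10.8 cm

Δh = αQ/(ρcₚ) = 1.9×10⁻⁴ × 2.3×10⁹ / (1028 × 3920) ≈ 0.10844 m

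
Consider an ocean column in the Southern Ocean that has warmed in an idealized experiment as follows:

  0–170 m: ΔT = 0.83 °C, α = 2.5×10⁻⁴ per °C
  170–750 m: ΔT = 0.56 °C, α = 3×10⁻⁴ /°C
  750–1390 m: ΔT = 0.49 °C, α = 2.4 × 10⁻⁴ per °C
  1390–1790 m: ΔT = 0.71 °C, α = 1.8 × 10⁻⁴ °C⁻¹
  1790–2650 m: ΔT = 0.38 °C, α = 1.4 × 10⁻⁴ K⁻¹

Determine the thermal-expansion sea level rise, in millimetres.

300 mm of thermosteric rise

0–170 m: 0.83 × 2.5×10⁻⁴ × 170 = 0.035275 m
170–750 m: 0.56 × 3×10⁻⁴ × 580 = 0.09744 m
0.49 × 640 × 2.4×10⁻⁴ = 0.075264 m
Layer 4: 400 × 1.8×10⁻⁴ × 0.71 = 0.05112 m
1790–2650 m: 1.4×10⁻⁴ × 0.38 × 860 = 0.045752 m
Δh = 0.035275 + 0.09744 + 0.075264 + 0.05112 + 0.045752 = 0.304851 m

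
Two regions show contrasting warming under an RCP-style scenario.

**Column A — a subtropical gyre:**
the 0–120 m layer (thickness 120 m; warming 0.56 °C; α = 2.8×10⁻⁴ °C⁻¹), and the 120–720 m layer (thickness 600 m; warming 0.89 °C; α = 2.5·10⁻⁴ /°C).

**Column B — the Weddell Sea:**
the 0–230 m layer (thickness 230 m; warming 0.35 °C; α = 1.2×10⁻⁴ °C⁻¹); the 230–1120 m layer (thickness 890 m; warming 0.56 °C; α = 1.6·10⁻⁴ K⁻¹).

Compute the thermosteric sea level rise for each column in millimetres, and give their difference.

A: 150 mm; B: 89 mm; difference 63 mm

A Layer 1: 0.56 × 2.8×10⁻⁴ × 120 = 0.018816 m
A 120–720 m: 2.5×10⁻⁴ × 0.89 × 600 = 0.13350 m
A total: 0.152316 m
B Layer 1: 1.2×10⁻⁴ × 230 × 0.35 = 0.00966 m
B Layer 2: 890 × 1.6×10⁻⁴ × 0.56 = 0.079744 m
B total: 0.089404 m
Difference: 0.152316 − 0.089404 = 0.062912 m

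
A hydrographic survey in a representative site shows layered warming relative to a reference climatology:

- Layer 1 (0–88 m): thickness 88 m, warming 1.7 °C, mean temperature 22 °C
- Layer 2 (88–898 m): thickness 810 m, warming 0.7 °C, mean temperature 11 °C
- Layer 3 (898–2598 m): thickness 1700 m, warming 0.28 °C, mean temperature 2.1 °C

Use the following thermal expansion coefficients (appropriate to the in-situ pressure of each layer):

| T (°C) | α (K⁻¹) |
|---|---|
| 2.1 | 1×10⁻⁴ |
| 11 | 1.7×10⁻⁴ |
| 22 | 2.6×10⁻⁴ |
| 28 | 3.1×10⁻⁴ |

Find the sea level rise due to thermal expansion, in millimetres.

Δh ≈ 183 mm

Layer 1 at 22 °C → α = 2.6×10⁻⁴ K⁻¹
Layer 2 at 11 °C → α = 1.7×10⁻⁴ K⁻¹
Layer 3 at 2.1 °C → α = 1×10⁻⁴ K⁻¹
0–88 m: 88 × 2.6×10⁻⁴ × 1.7 = 0.038896 m
1.7×10⁻⁴ × 810 × 0.7 = 0.09639 m
0.28 × 1×10⁻⁴ × 1700 = 0.04760 m
Δh = 0.038896 + 0.09639 + 0.04760 = 0.182886 m ≈ 183 mm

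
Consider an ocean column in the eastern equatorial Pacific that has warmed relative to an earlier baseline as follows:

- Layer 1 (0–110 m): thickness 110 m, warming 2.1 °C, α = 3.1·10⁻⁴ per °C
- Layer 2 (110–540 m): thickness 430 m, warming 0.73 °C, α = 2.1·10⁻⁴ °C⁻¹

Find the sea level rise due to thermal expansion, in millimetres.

Δh = 138 mm

0–110 m: 110 × 2.1 × 3.1×10⁻⁴ = 0.07161 m
430 × 2.1×10⁻⁴ × 0.73 = 0.065919 m
Δh = 0.07161 + 0.065919 = 0.137529 m ≈ 138 mm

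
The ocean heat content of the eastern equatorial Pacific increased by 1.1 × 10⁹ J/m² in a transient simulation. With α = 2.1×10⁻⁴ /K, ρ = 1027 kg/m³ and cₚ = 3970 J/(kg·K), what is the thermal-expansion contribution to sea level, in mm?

about 56.7 mm

Δh = αQ/(ρcₚ) = 2.1×10⁻⁴ × 1.1×10⁹ / (1027 × 3970) ≈ 0.056657 m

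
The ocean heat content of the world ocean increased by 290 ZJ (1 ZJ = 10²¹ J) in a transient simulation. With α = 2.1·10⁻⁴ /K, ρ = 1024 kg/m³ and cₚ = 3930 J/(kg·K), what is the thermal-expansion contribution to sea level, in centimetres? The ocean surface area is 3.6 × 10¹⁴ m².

Per unit area: Q = 290×10²¹ / (3.6×10¹⁴) ≈ 8.056×10⁸ J/m²
Δh = αQ/(ρcₚ) = 2.1×10⁻⁴ × 8.056×10⁸ / (1024 × 3930) ≈ 0.042038 m

Δh ≈ 4.20 cm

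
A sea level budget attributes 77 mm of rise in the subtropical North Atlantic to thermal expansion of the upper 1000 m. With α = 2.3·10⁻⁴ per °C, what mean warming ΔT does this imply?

ΔT = Δh/(αH) = 0.077 / (2.3×10⁻⁴ × 1000) ≈ 0.3348 K

about 0.33 K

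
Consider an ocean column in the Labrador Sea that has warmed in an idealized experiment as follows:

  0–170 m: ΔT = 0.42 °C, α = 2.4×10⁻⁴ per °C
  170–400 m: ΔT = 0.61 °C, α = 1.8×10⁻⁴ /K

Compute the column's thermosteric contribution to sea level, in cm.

Layer 1: 170 × 2.4×10⁻⁴ × 0.42 = 0.017136 m
0.61 × 1.8×10⁻⁴ × 230 = 0.025254 m
Δh = 0.017136 + 0.025254 = 0.04239 m

Δh ≈ 4.2 cm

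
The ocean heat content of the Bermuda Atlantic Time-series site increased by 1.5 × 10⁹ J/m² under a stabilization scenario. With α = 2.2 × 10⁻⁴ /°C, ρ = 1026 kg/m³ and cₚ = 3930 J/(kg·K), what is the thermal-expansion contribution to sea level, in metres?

Δh = αQ/(ρcₚ) = 2.2×10⁻⁴ × 1.5×10⁹ / (1026 × 3930) ≈ 0.081842 m

Δh ≈ 0.082 m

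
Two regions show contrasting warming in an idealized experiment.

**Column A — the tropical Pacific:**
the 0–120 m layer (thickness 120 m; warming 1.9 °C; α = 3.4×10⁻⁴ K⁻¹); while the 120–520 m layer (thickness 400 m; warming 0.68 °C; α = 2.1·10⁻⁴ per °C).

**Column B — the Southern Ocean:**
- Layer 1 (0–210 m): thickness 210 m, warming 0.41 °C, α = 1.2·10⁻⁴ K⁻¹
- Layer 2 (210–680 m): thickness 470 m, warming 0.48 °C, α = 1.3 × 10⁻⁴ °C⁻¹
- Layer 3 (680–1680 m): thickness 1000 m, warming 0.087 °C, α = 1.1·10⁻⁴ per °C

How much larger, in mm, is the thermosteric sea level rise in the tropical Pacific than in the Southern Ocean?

A 0–120 m: 3.4×10⁻⁴ × 1.9 × 120 = 0.07752 m
A Layer 2: 400 × 0.68 × 2.1×10⁻⁴ = 0.05712 m
A total: 0.13464 m
B 0–210 m: 0.41 × 1.2×10⁻⁴ × 210 = 0.010332 m
B Layer 2: 470 × 1.3×10⁻⁴ × 0.48 = 0.029328 m
B 1000 × 0.087 × 1.1×10⁻⁴ = 0.00957 m
B total: 0.04923 m
Difference: 0.13464 − 0.04923 = 0.08541 m

Δh_A − Δh_B ≈ 85.4 mm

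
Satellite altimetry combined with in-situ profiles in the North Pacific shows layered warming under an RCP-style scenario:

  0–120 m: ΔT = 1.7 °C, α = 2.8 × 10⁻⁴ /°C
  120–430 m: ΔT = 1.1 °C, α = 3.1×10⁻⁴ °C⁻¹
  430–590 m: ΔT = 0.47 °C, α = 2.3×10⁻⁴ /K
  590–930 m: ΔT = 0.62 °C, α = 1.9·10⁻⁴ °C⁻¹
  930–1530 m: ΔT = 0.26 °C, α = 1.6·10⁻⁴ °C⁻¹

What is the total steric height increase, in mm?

about 245 mm

0–120 m: 2.8×10⁻⁴ × 1.7 × 120 = 0.05712 m
120–430 m: 3.1×10⁻⁴ × 310 × 1.1 = 0.10571 m
2.3×10⁻⁴ × 160 × 0.47 = 0.017296 m
590–930 m: 1.9×10⁻⁴ × 340 × 0.62 = 0.040052 m
Layer 5: 1.6×10⁻⁴ × 0.26 × 600 = 0.02496 m
Δh = 0.05712 + 0.10571 + 0.017296 + 0.040052 + 0.02496 = 0.245138 m ≈ 245 mm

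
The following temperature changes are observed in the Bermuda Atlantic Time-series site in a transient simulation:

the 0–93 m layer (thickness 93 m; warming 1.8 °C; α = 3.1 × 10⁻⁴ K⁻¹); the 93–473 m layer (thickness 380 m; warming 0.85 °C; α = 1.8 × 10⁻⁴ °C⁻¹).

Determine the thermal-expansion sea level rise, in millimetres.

Layer 1: 3.1×10⁻⁴ × 93 × 1.8 = 0.051894 m
1.8×10⁻⁴ × 380 × 0.85 = 0.05814 m
Δh = 0.051894 + 0.05814 = 0.110034 m

110 mm of thermosteric rise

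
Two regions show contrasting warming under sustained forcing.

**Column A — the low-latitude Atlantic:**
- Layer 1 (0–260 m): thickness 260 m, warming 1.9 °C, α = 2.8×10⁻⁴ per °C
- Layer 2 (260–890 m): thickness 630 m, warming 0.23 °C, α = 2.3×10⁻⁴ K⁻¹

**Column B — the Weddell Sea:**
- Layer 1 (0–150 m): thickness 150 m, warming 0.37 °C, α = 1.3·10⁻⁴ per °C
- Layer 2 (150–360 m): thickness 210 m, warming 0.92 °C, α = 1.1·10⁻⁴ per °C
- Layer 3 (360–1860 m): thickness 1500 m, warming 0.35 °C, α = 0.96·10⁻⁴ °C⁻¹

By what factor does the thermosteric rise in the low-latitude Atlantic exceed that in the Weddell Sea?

≈ 2.18×

A Layer 1: 2.8×10⁻⁴ × 1.9 × 260 = 0.13832 m
A 260–890 m: 2.3×10⁻⁴ × 630 × 0.23 = 0.033327 m
A total: 0.171647 m
B 1.3×10⁻⁴ × 150 × 0.37 = 0.007215 m
B 150–360 m: 210 × 0.92 × 1.1×10⁻⁴ = 0.021252 m
B 1500 × 0.96×10⁻⁴ × 0.35 = 0.05040 m
B total: 0.078867 m
Ratio: 0.171647 / 0.078867 ≈ 2.176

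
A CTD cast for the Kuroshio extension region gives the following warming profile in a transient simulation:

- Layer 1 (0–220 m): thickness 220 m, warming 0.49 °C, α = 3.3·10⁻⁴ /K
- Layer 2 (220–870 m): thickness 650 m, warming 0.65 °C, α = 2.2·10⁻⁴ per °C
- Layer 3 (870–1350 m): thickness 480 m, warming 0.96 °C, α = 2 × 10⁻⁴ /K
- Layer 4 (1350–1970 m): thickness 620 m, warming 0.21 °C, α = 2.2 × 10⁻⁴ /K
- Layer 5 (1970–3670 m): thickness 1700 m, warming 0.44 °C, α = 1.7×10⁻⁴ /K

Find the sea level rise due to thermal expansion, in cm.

37.6 cm of thermosteric rise

Layer 1: 3.3×10⁻⁴ × 0.49 × 220 = 0.035574 m
220–870 m: 650 × 0.65 × 2.2×10⁻⁴ = 0.09295 m
0.96 × 480 × 2×10⁻⁴ = 0.09216 m
1350–1970 m: 0.21 × 620 × 2.2×10⁻⁴ = 0.028644 m
Layer 5: 0.44 × 1.7×10⁻⁴ × 1700 = 0.12716 m
Δh = 0.035574 + 0.09295 + 0.09216 + 0.028644 + 0.12716 = 0.376488 m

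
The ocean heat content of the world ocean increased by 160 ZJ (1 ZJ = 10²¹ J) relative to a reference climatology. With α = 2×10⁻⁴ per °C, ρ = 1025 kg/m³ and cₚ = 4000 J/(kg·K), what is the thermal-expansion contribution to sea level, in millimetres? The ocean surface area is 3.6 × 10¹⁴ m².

Per unit area: Q = 160×10²¹ / (3.6×10¹⁴) ≈ 4.444×10⁸ J/m²
Δh = αQ/(ρcₚ) = 2×10⁻⁴ × 4.444×10⁸ / (1025 × 4000) ≈ 0.021678 m

Δh ≈ 22 mm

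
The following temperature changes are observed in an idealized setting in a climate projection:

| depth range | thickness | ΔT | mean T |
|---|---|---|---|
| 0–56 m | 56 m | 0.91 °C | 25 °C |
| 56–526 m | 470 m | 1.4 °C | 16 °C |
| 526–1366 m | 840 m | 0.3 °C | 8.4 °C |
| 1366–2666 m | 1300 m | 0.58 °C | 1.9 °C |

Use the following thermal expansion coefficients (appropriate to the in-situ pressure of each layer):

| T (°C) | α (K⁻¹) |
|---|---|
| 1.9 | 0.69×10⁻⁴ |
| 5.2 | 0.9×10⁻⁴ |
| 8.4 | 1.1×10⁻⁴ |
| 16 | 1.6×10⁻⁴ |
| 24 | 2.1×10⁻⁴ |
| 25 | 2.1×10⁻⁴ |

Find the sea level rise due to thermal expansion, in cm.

Layer 1 at 25 °C → α = 2.1×10⁻⁴ K⁻¹
Layer 2 at 16 °C → α = 1.6×10⁻⁴ K⁻¹
Layer 3 at 8.4 °C → α = 1.1×10⁻⁴ K⁻¹
Layer 4 at 1.9 °C → α = 0.69×10⁻⁴ K⁻¹
0–56 m: 56 × 0.91 × 2.1×10⁻⁴ = 0.0107016 m
1.6×10⁻⁴ × 470 × 1.4 = 0.10528 m
840 × 1.1×10⁻⁴ × 0.3 = 0.02772 m
1366–2666 m: 0.69×10⁻⁴ × 0.58 × 1300 = 0.052026 m
Δh = 0.0107016 + 0.10528 + 0.02772 + 0.052026 = 0.1957276 m ≈ 19.6 cm

19.6 cm of thermosteric rise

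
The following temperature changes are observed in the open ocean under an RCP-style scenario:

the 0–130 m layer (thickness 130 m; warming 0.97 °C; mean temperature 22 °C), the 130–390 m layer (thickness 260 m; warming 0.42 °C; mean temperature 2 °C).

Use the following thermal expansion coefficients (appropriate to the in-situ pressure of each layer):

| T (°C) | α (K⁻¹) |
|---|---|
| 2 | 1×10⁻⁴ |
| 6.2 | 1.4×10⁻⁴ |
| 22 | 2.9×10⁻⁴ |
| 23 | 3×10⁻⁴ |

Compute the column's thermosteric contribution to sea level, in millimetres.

Layer 1 at 22 °C → α = 2.9×10⁻⁴ K⁻¹
Layer 2 at 2 °C → α = 1×10⁻⁴ K⁻¹
Layer 1: 2.9×10⁻⁴ × 130 × 0.97 = 0.036569 m
0.42 × 260 × 1×10⁻⁴ = 0.01092 m
Δh = 0.036569 + 0.01092 = 0.047489 m

Δh ≈ 47 mm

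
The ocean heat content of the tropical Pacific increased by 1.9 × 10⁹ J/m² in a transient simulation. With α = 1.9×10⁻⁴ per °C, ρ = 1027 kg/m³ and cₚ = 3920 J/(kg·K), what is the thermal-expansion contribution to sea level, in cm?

Δh ≈ 8.97 cm

Δh = αQ/(ρcₚ) = 1.9×10⁻⁴ × 1.9×10⁹ / (1027 × 3920) ≈ 0.089671 m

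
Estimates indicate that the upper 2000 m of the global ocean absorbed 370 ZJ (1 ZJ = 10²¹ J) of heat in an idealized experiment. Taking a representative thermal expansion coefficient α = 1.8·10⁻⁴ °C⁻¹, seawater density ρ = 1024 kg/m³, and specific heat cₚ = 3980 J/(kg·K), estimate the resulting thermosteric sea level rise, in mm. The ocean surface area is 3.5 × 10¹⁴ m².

Δh ≈ 47 mm

Per unit area: Q = 370×10²¹ / (3.5×10¹⁴) ≈ 1.057×10⁹ J/m²
Δh = αQ/(ρcₚ) = 1.8×10⁻⁴ × 1.057×10⁹ / (1024 × 3980) ≈ 0.046684 m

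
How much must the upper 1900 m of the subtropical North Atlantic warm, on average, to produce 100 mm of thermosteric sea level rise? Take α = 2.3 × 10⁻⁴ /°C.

ΔT = Δh/(αH) = 0.1 / (2.3×10⁻⁴ × 1900) ≈ 0.2288 K

ΔT ≈ 0.229 K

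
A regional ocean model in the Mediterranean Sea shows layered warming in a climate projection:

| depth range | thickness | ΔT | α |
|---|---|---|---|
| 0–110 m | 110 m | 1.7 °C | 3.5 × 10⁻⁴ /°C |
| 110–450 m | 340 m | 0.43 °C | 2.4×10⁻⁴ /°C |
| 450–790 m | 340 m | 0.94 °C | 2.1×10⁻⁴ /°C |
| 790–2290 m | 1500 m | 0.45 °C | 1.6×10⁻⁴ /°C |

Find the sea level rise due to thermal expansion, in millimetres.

Layer 1: 110 × 3.5×10⁻⁴ × 1.7 = 0.06545 m
110–450 m: 2.4×10⁻⁴ × 0.43 × 340 = 0.035088 m
Layer 3: 340 × 0.94 × 2.1×10⁻⁴ = 0.067116 m
Layer 4: 1500 × 0.45 × 1.6×10⁻⁴ = 0.10800 m
Δh = 0.06545 + 0.035088 + 0.067116 + 0.10800 = 0.275654 m

276 mm of thermosteric rise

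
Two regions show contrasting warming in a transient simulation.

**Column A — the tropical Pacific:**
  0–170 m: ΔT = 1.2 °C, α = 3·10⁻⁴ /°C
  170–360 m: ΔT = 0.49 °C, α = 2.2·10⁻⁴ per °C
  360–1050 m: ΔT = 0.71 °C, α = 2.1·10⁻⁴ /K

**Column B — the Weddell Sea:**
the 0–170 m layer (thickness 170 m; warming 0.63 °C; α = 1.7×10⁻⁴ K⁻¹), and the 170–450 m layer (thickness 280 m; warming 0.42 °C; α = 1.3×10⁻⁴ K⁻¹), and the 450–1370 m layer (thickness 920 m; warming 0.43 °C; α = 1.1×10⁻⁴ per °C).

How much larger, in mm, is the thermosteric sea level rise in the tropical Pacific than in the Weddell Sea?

A 3×10⁻⁴ × 1.2 × 170 = 0.06120 m
A Layer 2: 2.2×10⁻⁴ × 190 × 0.49 = 0.020482 m
A 360–1050 m: 0.71 × 2.1×10⁻⁴ × 690 = 0.102879 m
A total: 0.184561 m
B 170 × 1.7×10⁻⁴ × 0.63 = 0.018207 m
B Layer 2: 280 × 1.3×10⁻⁴ × 0.42 = 0.015288 m
B 920 × 1.1×10⁻⁴ × 0.43 = 0.043516 m
B total: 0.077011 m
Difference: 0.184561 − 0.077011 = 0.10755 m

110 mm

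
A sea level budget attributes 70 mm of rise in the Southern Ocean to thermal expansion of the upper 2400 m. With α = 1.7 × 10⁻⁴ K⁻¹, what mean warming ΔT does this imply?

ΔT = Δh/(αH) = 0.07 / (1.7×10⁻⁴ × 2400) ≈ 0.1716 °C

about 0.172 °C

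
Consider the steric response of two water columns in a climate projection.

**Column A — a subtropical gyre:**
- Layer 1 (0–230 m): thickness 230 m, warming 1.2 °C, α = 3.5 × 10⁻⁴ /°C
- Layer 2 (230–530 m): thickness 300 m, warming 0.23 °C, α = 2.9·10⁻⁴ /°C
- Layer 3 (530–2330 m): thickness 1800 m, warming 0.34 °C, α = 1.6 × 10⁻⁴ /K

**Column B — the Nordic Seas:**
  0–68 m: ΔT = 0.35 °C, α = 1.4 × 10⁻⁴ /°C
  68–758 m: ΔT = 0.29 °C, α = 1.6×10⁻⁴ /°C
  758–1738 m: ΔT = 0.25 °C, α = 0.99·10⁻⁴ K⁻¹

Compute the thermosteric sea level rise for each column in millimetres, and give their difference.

Δh_A ≈ 215 mm, Δh_B ≈ 59.6 mm; difference ≈ 155 mm

A Layer 1: 230 × 3.5×10⁻⁴ × 1.2 = 0.09660 m
A 0.23 × 300 × 2.9×10⁻⁴ = 0.02001 m
A Layer 3: 1800 × 0.34 × 1.6×10⁻⁴ = 0.09792 m
A total: 0.21453 m
B Layer 1: 68 × 0.35 × 1.4×10⁻⁴ = 0.003332 m
B Layer 2: 690 × 0.29 × 1.6×10⁻⁴ = 0.032016 m
B Layer 3: 980 × 0.25 × 0.99×10⁻⁴ = 0.024255 m
B total: 0.059603 m
Difference: 0.21453 − 0.059603 = 0.154927 m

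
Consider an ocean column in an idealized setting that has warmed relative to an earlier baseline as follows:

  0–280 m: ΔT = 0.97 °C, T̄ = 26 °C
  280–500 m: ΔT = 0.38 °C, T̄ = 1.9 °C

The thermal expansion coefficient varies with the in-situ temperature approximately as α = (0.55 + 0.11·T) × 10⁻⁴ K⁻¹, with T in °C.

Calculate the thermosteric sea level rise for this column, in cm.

Layer 1: α = (0.55 + 0.11×26)×10⁻⁴ = 3.41×10⁻⁴ K⁻¹
Layer 2: α = (0.55 + 0.11×1.9)×10⁻⁴ = 0.759×10⁻⁴ K⁻¹
0–280 m: 0.97 × 280 × 3.41×10⁻⁴ = 0.0926156 m
220 × 0.759×10⁻⁴ × 0.38 = 0.00634524 m
Δh = 0.0926156 + 0.00634524 = 0.09896084 m ≈ 9.90 cm

9.90 cm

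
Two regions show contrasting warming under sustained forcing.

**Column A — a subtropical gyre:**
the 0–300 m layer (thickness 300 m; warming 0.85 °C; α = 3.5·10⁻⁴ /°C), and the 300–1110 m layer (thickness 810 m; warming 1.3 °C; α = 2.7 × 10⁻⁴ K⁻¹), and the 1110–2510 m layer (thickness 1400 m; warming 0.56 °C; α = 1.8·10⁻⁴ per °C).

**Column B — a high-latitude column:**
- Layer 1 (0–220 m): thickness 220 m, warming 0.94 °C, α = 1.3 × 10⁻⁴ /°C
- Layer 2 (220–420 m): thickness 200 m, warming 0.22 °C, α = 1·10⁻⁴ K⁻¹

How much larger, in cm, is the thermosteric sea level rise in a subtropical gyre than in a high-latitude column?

48 cm

A Layer 1: 0.85 × 300 × 3.5×10⁻⁴ = 0.08925 m
A Layer 2: 810 × 2.7×10⁻⁴ × 1.3 = 0.28431 m
A 1.8×10⁻⁴ × 1400 × 0.56 = 0.14112 m
A total: 0.51468 m
B 220 × 0.94 × 1.3×10⁻⁴ = 0.026884 m
B Layer 2: 200 × 0.22 × 1×10⁻⁴ = 0.00440 m
B total: 0.031284 m
Difference: 0.51468 − 0.031284 = 0.483396 m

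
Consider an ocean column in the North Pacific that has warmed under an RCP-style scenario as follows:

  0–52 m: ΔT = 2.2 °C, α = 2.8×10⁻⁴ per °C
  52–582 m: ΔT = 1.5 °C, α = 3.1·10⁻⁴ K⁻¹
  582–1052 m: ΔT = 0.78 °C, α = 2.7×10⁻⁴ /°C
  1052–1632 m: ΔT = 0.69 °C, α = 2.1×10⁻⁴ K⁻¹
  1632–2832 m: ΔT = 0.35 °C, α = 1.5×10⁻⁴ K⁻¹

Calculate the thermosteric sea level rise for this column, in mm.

Δh = 520 mm

2.2 × 52 × 2.8×10⁻⁴ = 0.032032 m
Layer 2: 530 × 3.1×10⁻⁴ × 1.5 = 0.24645 m
Layer 3: 2.7×10⁻⁴ × 470 × 0.78 = 0.098982 m
Layer 4: 0.69 × 580 × 2.1×10⁻⁴ = 0.084042 m
Layer 5: 1200 × 1.5×10⁻⁴ × 0.35 = 0.06300 m
Δh = 0.032032 + 0.24645 + 0.098982 + 0.084042 + 0.06300 = 0.524506 m ≈ 520 mm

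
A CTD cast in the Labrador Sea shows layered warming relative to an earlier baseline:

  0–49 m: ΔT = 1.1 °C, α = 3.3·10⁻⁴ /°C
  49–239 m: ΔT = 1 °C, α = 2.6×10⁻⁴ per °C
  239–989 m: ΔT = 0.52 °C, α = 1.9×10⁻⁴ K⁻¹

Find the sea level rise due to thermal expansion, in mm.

Δh ≈ 141 mm

1.1 × 49 × 3.3×10⁻⁴ = 0.017787 m
49–239 m: 190 × 1 × 2.6×10⁻⁴ = 0.04940 m
Layer 3: 0.52 × 750 × 1.9×10⁻⁴ = 0.07410 m
Δh = 0.017787 + 0.04940 + 0.07410 = 0.141287 m ≈ 141 mm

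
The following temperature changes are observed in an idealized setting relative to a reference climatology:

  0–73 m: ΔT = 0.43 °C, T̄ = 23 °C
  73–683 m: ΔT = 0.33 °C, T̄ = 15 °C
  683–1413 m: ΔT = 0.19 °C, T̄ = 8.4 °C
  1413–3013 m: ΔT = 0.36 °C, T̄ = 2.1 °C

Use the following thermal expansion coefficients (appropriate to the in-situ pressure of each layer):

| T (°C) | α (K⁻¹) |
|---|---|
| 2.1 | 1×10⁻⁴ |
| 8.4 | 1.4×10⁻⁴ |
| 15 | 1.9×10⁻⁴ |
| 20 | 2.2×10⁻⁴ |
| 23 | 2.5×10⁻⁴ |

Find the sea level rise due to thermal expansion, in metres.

Layer 1 at 23 °C → α = 2.5×10⁻⁴ K⁻¹
Layer 2 at 15 °C → α = 1.9×10⁻⁴ K⁻¹
Layer 3 at 8.4 °C → α = 1.4×10⁻⁴ K⁻¹
Layer 4 at 2.1 °C → α = 1×10⁻⁴ K⁻¹
Layer 1: 2.5×10⁻⁴ × 0.43 × 73 = 0.0078475 m
Layer 2: 610 × 1.9×10⁻⁴ × 0.33 = 0.038247 m
730 × 1.4×10⁻⁴ × 0.19 = 0.019418 m
1×10⁻⁴ × 0.36 × 1600 = 0.05760 m
Δh = 0.0078475 + 0.038247 + 0.019418 + 0.05760 = 0.1231125 m

0.12 m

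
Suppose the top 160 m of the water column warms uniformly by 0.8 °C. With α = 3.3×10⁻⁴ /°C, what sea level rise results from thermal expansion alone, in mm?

Δh ≈ 42.2 mm

Δh = αΔT·H = 3.3×10⁻⁴ × 0.8 × 160 = 0.04224 m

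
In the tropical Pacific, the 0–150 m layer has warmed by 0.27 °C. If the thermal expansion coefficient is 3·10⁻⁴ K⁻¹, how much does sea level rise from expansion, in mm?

Δh = αΔT·H = 3×10⁻⁴ × 0.27 × 150 = 0.01215 m

about 12 mm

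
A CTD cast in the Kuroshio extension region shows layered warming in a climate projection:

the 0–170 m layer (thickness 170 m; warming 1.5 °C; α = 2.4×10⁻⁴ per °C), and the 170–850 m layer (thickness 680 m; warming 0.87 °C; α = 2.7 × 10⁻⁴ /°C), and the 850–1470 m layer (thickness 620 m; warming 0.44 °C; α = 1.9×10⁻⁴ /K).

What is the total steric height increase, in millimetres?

273 mm of thermosteric rise

Layer 1: 2.4×10⁻⁴ × 170 × 1.5 = 0.06120 m
2.7×10⁻⁴ × 0.87 × 680 = 0.159732 m
Layer 3: 1.9×10⁻⁴ × 0.44 × 620 = 0.051832 m
Δh = 0.06120 + 0.159732 + 0.051832 = 0.272764 m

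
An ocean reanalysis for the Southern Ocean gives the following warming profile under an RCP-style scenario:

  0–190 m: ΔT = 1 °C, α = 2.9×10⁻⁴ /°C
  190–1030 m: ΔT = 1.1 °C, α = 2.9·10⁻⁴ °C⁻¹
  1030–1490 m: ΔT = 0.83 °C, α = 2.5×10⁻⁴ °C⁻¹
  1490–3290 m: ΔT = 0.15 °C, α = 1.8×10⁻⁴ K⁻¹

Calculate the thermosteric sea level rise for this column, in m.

Δh = 0.47 m

Layer 1: 1 × 2.9×10⁻⁴ × 190 = 0.05510 m
2.9×10⁻⁴ × 840 × 1.1 = 0.26796 m
Layer 3: 2.5×10⁻⁴ × 0.83 × 460 = 0.09545 m
Layer 4: 1800 × 0.15 × 1.8×10⁻⁴ = 0.04860 m
Δh = 0.05510 + 0.26796 + 0.09545 + 0.04860 = 0.46711 m ≈ 0.47 m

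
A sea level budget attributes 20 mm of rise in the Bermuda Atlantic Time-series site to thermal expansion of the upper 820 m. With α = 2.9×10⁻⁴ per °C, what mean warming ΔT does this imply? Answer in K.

about 0.084 K

ΔT = Δh/(αH) = 0.02 / (2.9×10⁻⁴ × 820) ≈ 0.08410 K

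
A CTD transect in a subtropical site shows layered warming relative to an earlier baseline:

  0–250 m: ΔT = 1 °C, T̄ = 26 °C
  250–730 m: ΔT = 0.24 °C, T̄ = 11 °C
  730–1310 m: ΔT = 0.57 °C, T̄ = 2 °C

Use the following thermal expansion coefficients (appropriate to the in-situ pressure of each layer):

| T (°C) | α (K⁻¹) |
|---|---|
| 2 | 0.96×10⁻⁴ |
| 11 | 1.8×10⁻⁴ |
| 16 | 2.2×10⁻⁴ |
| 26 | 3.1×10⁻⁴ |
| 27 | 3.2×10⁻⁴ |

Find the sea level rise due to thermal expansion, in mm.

Layer 1 at 26 °C → α = 3.1×10⁻⁴ K⁻¹
Layer 2 at 11 °C → α = 1.8×10⁻⁴ K⁻¹
Layer 3 at 2 °C → α = 0.96×10⁻⁴ K⁻¹
Layer 1: 3.1×10⁻⁴ × 250 × 1 = 0.07750 m
480 × 1.8×10⁻⁴ × 0.24 = 0.020736 m
730–1310 m: 580 × 0.57 × 0.96×10⁻⁴ = 0.0317376 m
Δh = 0.07750 + 0.020736 + 0.0317376 = 0.1299736 m ≈ 130 mm

130 mm of thermosteric rise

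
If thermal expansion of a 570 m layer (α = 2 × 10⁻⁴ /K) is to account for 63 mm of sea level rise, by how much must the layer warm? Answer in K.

ΔT = Δh/(αH) = 0.063 / (2×10⁻⁴ × 570) ≈ 0.5526 K

about 0.553 K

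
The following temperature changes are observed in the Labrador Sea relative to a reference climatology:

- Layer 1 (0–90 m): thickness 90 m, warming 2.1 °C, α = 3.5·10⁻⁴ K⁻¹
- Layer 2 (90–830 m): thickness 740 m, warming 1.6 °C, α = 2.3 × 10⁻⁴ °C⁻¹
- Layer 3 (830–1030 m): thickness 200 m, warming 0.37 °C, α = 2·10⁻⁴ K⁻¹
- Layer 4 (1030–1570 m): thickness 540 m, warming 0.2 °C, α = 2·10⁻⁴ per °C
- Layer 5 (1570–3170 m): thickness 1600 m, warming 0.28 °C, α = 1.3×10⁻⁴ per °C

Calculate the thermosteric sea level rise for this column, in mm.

Layer 1: 90 × 2.1 × 3.5×10⁻⁴ = 0.06615 m
90–830 m: 1.6 × 740 × 2.3×10⁻⁴ = 0.27232 m
830–1030 m: 0.37 × 2×10⁻⁴ × 200 = 0.01480 m
Layer 4: 0.2 × 2×10⁻⁴ × 540 = 0.02160 m
1600 × 1.3×10⁻⁴ × 0.28 = 0.05824 m
Δh = 0.06615 + 0.27232 + 0.01480 + 0.02160 + 0.05824 = 0.43311 m

Δh ≈ 433 mm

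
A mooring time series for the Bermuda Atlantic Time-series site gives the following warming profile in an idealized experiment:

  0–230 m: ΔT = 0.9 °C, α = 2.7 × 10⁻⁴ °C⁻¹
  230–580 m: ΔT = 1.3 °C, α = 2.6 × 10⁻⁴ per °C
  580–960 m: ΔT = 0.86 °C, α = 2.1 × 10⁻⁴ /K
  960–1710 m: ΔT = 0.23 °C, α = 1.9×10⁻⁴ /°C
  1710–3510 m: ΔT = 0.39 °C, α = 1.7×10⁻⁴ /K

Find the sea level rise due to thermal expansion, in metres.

230 × 2.7×10⁻⁴ × 0.9 = 0.05589 m
350 × 1.3 × 2.6×10⁻⁴ = 0.11830 m
380 × 0.86 × 2.1×10⁻⁴ = 0.068628 m
Layer 4: 1.9×10⁻⁴ × 0.23 × 750 = 0.032775 m
0.39 × 1800 × 1.7×10⁻⁴ = 0.11934 m
Δh = 0.05589 + 0.11830 + 0.068628 + 0.032775 + 0.11934 = 0.394933 m

Δh ≈ 0.395 m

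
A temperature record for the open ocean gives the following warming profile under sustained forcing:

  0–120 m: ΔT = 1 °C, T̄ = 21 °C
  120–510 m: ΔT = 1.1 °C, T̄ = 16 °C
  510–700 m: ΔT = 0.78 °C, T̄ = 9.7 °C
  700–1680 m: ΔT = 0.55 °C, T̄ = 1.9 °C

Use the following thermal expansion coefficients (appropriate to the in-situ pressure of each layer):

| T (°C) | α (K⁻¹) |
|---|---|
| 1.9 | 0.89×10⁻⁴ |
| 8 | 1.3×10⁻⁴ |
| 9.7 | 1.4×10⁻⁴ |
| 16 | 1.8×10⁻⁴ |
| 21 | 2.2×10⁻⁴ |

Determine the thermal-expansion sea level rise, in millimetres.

170 mm

Layer 1 at 21 °C → α = 2.2×10⁻⁴ K⁻¹
Layer 2 at 16 °C → α = 1.8×10⁻⁴ K⁻¹
Layer 3 at 9.7 °C → α = 1.4×10⁻⁴ K⁻¹
Layer 4 at 1.9 °C → α = 0.89×10⁻⁴ K⁻¹
2.2×10⁻⁴ × 1 × 120 = 0.02640 m
390 × 1.8×10⁻⁴ × 1.1 = 0.07722 m
Layer 3: 190 × 1.4×10⁻⁴ × 0.78 = 0.020748 m
700–1680 m: 0.55 × 980 × 0.89×10⁻⁴ = 0.047971 m
Δh = 0.02640 + 0.07722 + 0.020748 + 0.047971 = 0.172339 m ≈ 170 mm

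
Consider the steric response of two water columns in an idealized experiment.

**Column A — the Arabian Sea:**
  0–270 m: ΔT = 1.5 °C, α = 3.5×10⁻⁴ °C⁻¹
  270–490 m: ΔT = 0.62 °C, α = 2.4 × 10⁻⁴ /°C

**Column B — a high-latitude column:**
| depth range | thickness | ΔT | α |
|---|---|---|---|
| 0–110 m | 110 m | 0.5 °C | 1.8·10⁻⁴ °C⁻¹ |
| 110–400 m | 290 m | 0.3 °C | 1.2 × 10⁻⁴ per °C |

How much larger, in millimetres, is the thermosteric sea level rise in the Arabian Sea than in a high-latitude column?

A 1.5 × 270 × 3.5×10⁻⁴ = 0.14175 m
A 220 × 2.4×10⁻⁴ × 0.62 = 0.032736 m
A total: 0.174486 m
B Layer 1: 110 × 0.5 × 1.8×10⁻⁴ = 0.00990 m
B 1.2×10⁻⁴ × 290 × 0.3 = 0.01044 m
B total: 0.02034 m
Difference: 0.174486 − 0.02034 = 0.154146 m

154 mm larger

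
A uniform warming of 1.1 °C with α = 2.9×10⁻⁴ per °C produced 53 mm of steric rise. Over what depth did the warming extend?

H = Δh/(αΔT) = 0.053 / (2.9×10⁻⁴ × 1.1) ≈ 166.1 m

166 m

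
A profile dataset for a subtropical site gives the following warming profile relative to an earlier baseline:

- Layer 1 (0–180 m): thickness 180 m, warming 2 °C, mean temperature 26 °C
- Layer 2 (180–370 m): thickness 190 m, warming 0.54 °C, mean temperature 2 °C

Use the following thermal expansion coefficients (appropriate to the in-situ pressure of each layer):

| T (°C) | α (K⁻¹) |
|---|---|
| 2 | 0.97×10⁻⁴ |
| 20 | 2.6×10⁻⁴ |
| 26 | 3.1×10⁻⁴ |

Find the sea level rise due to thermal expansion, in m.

0.122 m

Layer 1 at 26 °C → α = 3.1×10⁻⁴ K⁻¹
Layer 2 at 2 °C → α = 0.97×10⁻⁴ K⁻¹
0–180 m: 180 × 3.1×10⁻⁴ × 2 = 0.11160 m
180–370 m: 0.97×10⁻⁴ × 190 × 0.54 = 0.0099522 m
Δh = 0.11160 + 0.0099522 = 0.1215522 m ≈ 0.122 m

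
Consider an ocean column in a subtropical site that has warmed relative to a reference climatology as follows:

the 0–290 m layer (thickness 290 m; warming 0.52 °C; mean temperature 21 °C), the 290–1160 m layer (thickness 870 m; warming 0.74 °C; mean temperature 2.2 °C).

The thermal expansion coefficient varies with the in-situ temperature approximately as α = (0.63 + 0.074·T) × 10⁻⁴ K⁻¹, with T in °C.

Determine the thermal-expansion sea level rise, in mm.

about 84.0 mm

Layer 1: α = (0.63 + 0.074×21)×10⁻⁴ = 2.184×10⁻⁴ K⁻¹
Layer 2: α = (0.63 + 0.074×2.2)×10⁻⁴ = 0.7928×10⁻⁴ K⁻¹
0.52 × 290 × 2.184×10⁻⁴ = 0.03293472 m
290–1160 m: 0.74 × 870 × 0.7928×10⁻⁴ = 0.051040464 m
Δh = 0.03293472 + 0.051040464 = 0.083975184 m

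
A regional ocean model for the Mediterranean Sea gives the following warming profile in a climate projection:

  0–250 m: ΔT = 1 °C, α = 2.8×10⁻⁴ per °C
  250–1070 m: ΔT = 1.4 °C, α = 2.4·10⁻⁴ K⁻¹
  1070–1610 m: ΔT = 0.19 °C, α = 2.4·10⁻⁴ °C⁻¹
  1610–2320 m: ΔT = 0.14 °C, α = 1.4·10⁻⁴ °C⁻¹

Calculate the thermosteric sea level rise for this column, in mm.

about 384 mm

0–250 m: 1 × 2.8×10⁻⁴ × 250 = 0.07000 m
250–1070 m: 820 × 1.4 × 2.4×10⁻⁴ = 0.27552 m
2.4×10⁻⁴ × 0.19 × 540 = 0.024624 m
1610–2320 m: 0.14 × 1.4×10⁻⁴ × 710 = 0.013916 m
Δh = 0.07000 + 0.27552 + 0.024624 + 0.013916 = 0.38406 m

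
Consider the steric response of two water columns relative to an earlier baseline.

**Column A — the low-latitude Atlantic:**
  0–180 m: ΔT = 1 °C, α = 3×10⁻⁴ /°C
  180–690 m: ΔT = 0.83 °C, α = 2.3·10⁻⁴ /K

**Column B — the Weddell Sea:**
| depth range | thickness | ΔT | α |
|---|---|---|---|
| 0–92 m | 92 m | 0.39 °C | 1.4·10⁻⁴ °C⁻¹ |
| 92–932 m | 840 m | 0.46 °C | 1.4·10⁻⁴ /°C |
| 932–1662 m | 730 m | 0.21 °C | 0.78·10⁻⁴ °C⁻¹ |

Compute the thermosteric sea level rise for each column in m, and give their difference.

A 180 × 1 × 3×10⁻⁴ = 0.05400 m
A 510 × 2.3×10⁻⁴ × 0.83 = 0.097359 m
A total: 0.151359 m
B Layer 1: 0.39 × 92 × 1.4×10⁻⁴ = 0.0050232 m
B 0.46 × 1.4×10⁻⁴ × 840 = 0.054096 m
B 0.21 × 730 × 0.78×10⁻⁴ = 0.0119574 m
B total: 0.0710766 m
Difference: 0.151359 − 0.0710766 = 0.0802824 m

A: 0.15 m; B: 0.071 m; difference 0.080 m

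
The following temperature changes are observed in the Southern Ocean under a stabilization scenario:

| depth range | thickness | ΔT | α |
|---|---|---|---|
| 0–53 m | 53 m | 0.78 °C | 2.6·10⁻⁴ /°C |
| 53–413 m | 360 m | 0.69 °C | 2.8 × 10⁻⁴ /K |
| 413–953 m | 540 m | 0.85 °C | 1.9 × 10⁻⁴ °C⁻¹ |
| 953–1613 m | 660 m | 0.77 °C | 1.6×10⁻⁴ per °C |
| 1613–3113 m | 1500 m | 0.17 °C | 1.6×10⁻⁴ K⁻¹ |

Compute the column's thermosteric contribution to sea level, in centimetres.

0–53 m: 0.78 × 2.6×10⁻⁴ × 53 = 0.0107484 m
0.69 × 2.8×10⁻⁴ × 360 = 0.069552 m
413–953 m: 1.9×10⁻⁴ × 0.85 × 540 = 0.08721 m
953–1613 m: 660 × 0.77 × 1.6×10⁻⁴ = 0.081312 m
1613–3113 m: 1500 × 1.6×10⁻⁴ × 0.17 = 0.04080 m
Δh = 0.0107484 + 0.069552 + 0.08721 + 0.081312 + 0.04080 = 0.2896224 m ≈ 29.0 cm

29.0 cm of thermosteric rise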